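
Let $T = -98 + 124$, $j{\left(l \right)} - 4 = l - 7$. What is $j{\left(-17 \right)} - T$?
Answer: $-46$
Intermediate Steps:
$j{\left(l \right)} = -3 + l$ ($j{\left(l \right)} = 4 + \left(l - 7\right) = 4 + \left(-7 + l\right) = -3 + l$)
$T = 26$
$j{\left(-17 \right)} - T = \left(-3 - 17\right) - 26 = -20 - 26 = -46$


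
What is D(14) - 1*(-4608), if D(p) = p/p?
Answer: 4609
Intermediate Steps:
D(p) = 1
D(14) - 1*(-4608) = 1 - 1*(-4608) = 1 + 4608 = 4609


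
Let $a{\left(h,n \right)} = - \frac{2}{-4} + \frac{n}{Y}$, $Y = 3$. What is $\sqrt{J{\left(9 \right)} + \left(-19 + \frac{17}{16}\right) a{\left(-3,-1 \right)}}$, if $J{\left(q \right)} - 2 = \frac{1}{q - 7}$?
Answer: $\frac{i \sqrt{282}}{24} \approx 0.6997 i$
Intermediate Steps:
$a{\left(h,n \right)} = \frac{1}{2} + \frac{n}{3}$ ($a{\left(h,n \right)} = - \frac{2}{-4} + \frac{n}{3} = \left(-2\right) \left(- \frac{1}{4}\right) + n \frac{1}{3} = \frac{1}{2} + \frac{n}{3}$)
$J{\left(q \right)} = 2 + \frac{1}{-7 + q}$ ($J{\left(q \right)} = 2 + \frac{1}{q - 7} = 2 + \frac{1}{-7 + q}$)
$\sqrt{J{\left(9 \right)} + \left(-19 + \frac{17}{16}\right) a{\left(-3,-1 \right)}} = \sqrt{\frac{-13 + 2 \cdot 9}{-7 + 9} + \left(-19 + \frac{17}{16}\right) \left(\frac{1}{2} + \frac{1}{3} \left(-1\right)\right)} = \sqrt{\frac{-13 + 18}{2} + \left(-19 + 17 \cdot \frac{1}{16}\right) \left(\frac{1}{2} - \frac{1}{3}\right)} = \sqrt{\frac{1}{2} \cdot 5 + \left(-19 + \frac{17}{16}\right) \frac{1}{6}} = \sqrt{\frac{5}{2} - \frac{287}{96}} = \sqrt{- \frac{47}{96}} = \frac{i \sqrt{282}}{24}$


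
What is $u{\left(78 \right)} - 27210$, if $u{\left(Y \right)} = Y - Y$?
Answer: $-27210$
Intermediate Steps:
$u{\left(Y \right)} = 0$
$u{\left(78 \right)} - 27210 = 0 - 27210 = -27210$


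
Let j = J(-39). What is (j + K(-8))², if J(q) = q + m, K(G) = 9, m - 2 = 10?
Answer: 324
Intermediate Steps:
m = 12 (m = 2 + 10 = 12)
J(q) = 12 + q (J(q) = q + 12 = 12 + q)
j = -27 (j = 12 - 39 = -27)
(j + K(-8))² = (-27 + 9)² = (-18)² = 324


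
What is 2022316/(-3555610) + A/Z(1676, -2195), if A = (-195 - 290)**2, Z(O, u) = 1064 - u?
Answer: 414888817203/5793866495 ≈ 71.608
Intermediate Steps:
A = 235225 (A = (-485)**2 = 235225)
2022316/(-3555610) + A/Z(1676, -2195) = 2022316/(-3555610) + 235225/(1064 - 1*(-2195)) = 2022316*(-1/3555610) + 235225/(1064 + 2195) = -1011158/1777805 + 235225/3259 = 414888817203/5793866495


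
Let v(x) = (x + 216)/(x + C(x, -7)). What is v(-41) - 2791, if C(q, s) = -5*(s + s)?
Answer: -80764/29 ≈ -2785.0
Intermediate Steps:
C(q, s) = -10*s
v(x) = (216 + x)/(70 + x) (v(x) = (x + 216)/(x - 10*(-7)) = (216 + x)/(x + 70) = (216 + x)/(70 + x))
v(-41) - 2791 = (216 - 41)/(70 - 41) - 2791 = 175/29 - 2791 = -80764/29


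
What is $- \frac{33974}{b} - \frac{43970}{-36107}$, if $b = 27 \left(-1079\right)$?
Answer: $\frac{2507677228}{1051905231} \approx 2.3839$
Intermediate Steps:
$b = -29133$
$- \frac{33974}{b} - \frac{43970}{-36107} = - \frac{33974}{-29133} - \frac{43970}{-36107} = \left(-33974\right) \left(- \frac{1}{29133}\right) - - \frac{43970}{36107} = \frac{33974}{29133} + \frac{43970}{36107} = \frac{2507677228}{1051905231}$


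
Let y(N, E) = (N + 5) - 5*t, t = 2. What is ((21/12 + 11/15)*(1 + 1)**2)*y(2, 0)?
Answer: -149/5 ≈ -29.800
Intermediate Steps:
y(N, E) = -5 + N (y(N, E) = (N + 5) - 5*2 = (5 + N) - 10 = -5 + N)
((21/12 + 11/15)*(1 + 1)**2)*y(2, 0) = ((21/12 + 11/15)*(1 + 1)**2)*(-5 + 2) = ((21*(1/12) + 11*(1/15))*2**2)*(-3) = ((7/4 + 11/15)*4)*(-3) = ((149/60)*4)*(-3) = (149/15)*(-3) = -149/5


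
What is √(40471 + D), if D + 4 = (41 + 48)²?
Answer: 2*√12097 ≈ 219.97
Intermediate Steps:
D = 7917 (D = -4 + (41 + 48)² = -4 + 89² = -4 + 7921 = 7917)
√(40471 + D) = √(40471 + 7917) = √48388 = 2*√12097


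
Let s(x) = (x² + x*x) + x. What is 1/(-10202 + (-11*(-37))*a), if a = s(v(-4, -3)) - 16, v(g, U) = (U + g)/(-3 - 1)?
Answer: -8/108071 ≈ -7.4025e-5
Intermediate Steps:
v(g, U) = -U/4 - g/4 (v(g, U) = (U + g)/(-4) = (U + g)*(-¼) = -U/4 - g/4)
s(x) = x + 2*x² (s(x) = (x² + x²) + x = 2*x² + x = x + 2*x²)
a = -65/8 (a = (-¼*(-3) - ¼*(-4))*(1 + 2*(-¼*(-3) - ¼*(-4))) - 16 = (¾ + 1)*(1 + 2*(¾ + 1)) - 16 = 7*(1 + 2*(7/4))/4 - 16 = 7*(1 + 7/2)/4 - 16 = (7/4)*(9/2) - 16 = 63/8 - 16 = -65/8 ≈ -8.1250)
1/(-10202 + (-11*(-37))*a) = 1/(-10202 - 11*(-37)*(-65/8)) = 1/(-10202 + 407*(-65/8)) = 1/(-10202 - 26455/8) = 1/(-108071/8) = -8/108071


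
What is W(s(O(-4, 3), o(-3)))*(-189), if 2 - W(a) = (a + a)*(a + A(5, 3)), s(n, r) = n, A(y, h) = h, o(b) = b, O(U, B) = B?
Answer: 6426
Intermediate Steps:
W(a) = 2 - 2*a*(3 + a) (W(a) = 2 - (a + a)*(a + 3) = 2 - 2*a*(3 + a))
W(s(O(-4, 3), o(-3)))*(-189) = (2 - 6*3 - 2*3**2)*(-189) = (2 - 18 - 2*9)*(-189) = (2 - 18 - 18)*(-189) = -34*(-189) = 6426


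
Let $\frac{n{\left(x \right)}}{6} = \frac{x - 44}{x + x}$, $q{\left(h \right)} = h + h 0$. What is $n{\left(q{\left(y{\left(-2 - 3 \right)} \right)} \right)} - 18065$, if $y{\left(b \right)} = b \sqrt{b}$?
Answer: $-18062 - \frac{132 i \sqrt{5}}{25} \approx -18062.0 - 11.806 i$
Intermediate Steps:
$y{\left(b \right)} = b^{\frac{3}{2}}$
$q{\left(h \right)} = h$ ($q{\left(h \right)} = h + 0 = h$)
$n{\left(x \right)} = \frac{3 \left(-44 + x\right)}{x}$ ($n{\left(x \right)} = 6 \frac{x - 44}{x + x} = 6 \frac{-44 + x}{2 x} = \frac{3 \left(-44 + x\right)}{x}$)
$n{\left(q{\left(y{\left(-2 - 3 \right)} \right)} \right)} - 18065 = \left(3 - \frac{132}{\left(-2 - 3\right)^{\frac{3}{2}}}\right) - 18065 = \left(3 - \frac{132}{\left(-5\right)^{\frac{3}{2}}}\right) - 18065 = \left(3 - \frac{132}{\left(-5\right) i \sqrt{5}}\right) - 18065 = \left(3 - 132 \frac{i \sqrt{5}}{25}\right) - 18065 = \left(3 - \frac{132 i \sqrt{5}}{25}\right) - 18065 = -18062 - \frac{132 i \sqrt{5}}{25}$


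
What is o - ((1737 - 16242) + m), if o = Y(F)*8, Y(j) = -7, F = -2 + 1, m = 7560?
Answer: 6889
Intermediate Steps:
F = -1
o = -56 (o = -7*8 = -56)
o - ((1737 - 16242) + m) = -56 - ((1737 - 16242) + 7560) = -56 - (-14505 + 7560) = -56 - 1*(-6945) = -56 + 6945 = 6889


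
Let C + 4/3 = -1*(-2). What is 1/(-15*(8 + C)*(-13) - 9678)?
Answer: -1/7988 ≈ -0.00012519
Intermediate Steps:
C = 2/3 (C = -4/3 - 1*(-2) = -4/3 + 2 = 2/3 ≈ 0.66667)
1/(-15*(8 + C)*(-13) - 9678) = 1/(-15*(8 + 2/3)*(-13) - 9678) = 1/(-15*26/3*(-13) - 9678) = 1/(-130*(-13) - 9678) = 1/(1690 - 9678) = 1/(-7988) = -1/7988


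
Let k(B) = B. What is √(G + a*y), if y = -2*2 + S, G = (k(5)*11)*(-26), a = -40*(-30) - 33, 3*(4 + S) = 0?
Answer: I*√10766 ≈ 103.76*I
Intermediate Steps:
S = -4 (S = -4 + (⅓)*0 = -4 + 0 = -4)
a = 1167 (a = 1200 - 33 = 1167)
G = -1430 (G = (5*11)*(-26) = 55*(-26) = -1430)
y = -8 (y = -2*2 - 4 = -4 - 4 = -8)
√(G + a*y) = √(-1430 + 1167*(-8)) = √(-1430 - 9336) = √(-10766) = I*√10766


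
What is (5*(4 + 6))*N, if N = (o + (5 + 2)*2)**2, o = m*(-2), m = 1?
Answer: 7200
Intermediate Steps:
o = -2 (o = 1*(-2) = -2)
N = 144 (N = (-2 + (5 + 2)*2)**2 = (-2 + 7*2)**2 = (-2 + 14)**2 = 12**2 = 144)
(5*(4 + 6))*N = (5*(4 + 6))*144 = (5*10)*144 = 50*144 = 7200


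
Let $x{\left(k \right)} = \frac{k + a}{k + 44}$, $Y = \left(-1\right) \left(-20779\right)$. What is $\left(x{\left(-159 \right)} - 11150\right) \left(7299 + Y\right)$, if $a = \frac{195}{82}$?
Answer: $- \frac{1475943332623}{4715} \approx -3.1303 \cdot 10^{8}$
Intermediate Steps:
$a = \frac{195}{82}$ ($a = 195 \cdot \frac{1}{82} = \frac{195}{82} \approx 2.378$)
$Y = 20779$
$x{\left(k \right)} = \frac{\frac{195}{82} + k}{44 + k}$ ($x{\left(k \right)} = \frac{k + \frac{195}{82}}{k + 44} = \frac{\frac{195}{82} + k}{44 + k}$)
$\left(x{\left(-159 \right)} - 11150\right) \left(7299 + Y\right) = \left(\frac{\frac{195}{82} - 159}{44 - 159} - 11150\right) \left(7299 + 20779\right) = \left(\frac{1}{-115} \left(- \frac{12843}{82}\right) - 11150\right) 28078 = \left(\left(- \frac{1}{115}\right) \left(- \frac{12843}{82}\right) - 11150\right) 28078 = \left(\frac{12843}{9430} - 11150\right) 28078 = \left(- \frac{105131657}{9430}\right) 28078 = - \frac{1475943332623}{4715}$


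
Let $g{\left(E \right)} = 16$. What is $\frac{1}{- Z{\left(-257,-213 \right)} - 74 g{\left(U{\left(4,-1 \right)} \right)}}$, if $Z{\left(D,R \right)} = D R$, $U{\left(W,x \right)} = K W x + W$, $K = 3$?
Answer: $- \frac{1}{55925} \approx -1.7881 \cdot 10^{-5}$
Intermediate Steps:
$U{\left(W,x \right)} = W + 3 W x$ ($U{\left(W,x \right)} = 3 W x + W = W + 3 W x$)
$\frac{1}{- Z{\left(-257,-213 \right)} - 74 g{\left(U{\left(4,-1 \right)} \right)}} = \frac{1}{- \left(-257\right) \left(-213\right) - 1184} = \frac{1}{\left(-1\right) 54741 - 1184} = \frac{1}{-54741 - 1184} = \frac{1}{-55925} = - \frac{1}{55925}$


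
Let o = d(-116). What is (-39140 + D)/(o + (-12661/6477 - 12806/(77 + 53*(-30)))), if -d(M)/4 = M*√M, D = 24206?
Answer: -853224836346/219206463779147 + 121641787167552*I*√29/219206463779147 ≈ -0.0038923 + 2.9883*I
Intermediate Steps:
d(M) = -4*M^(3/2) (d(M) = -4*M*√M = -4*M^(3/2))
o = 928*I*√29 (o = -(-928)*I*√29 = 928*I*√29 ≈ 4997.4*I)
(-39140 + D)/(o + (-12661/6477 - 12806/(77 + 53*(-30)))) = (-39140 + 24206)/(928*I*√29 + (-12661/6477 - 12806/(77 + 53*(-30)))) = -14934/(928*I*√29 + (-12661*1/6477 - 12806/(77 - 1590))) = -14934/(928*I*√29 + (-12661/6477 - 12806/(-1513))) = -14934/(928*I*√29 + (-12661/6477 - 12806*(-1/1513))) = -14934/(928*I*√29 + (-12661/6477 + 12806/1513)) = -14934/(928*I*√29 + 220721/33909) = -14934/(220721/33909 + 928*I*√29)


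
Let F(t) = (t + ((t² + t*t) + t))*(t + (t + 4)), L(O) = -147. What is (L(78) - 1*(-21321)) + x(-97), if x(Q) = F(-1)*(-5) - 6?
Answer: 21168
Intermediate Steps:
F(t) = (4 + 2*t)*(2*t + 2*t²) (F(t) = (t + ((t² + t²) + t))*(t + (4 + t)) = (t + (2*t² + t))*(4 + 2*t) = (t + (t + 2*t²))*(4 + 2*t) = (2*t + 2*t²)*(4 + 2*t) = (4 + 2*t)*(2*t + 2*t²))
x(Q) = -6 (x(Q) = (4*(-1)*(2 + (-1)² + 3*(-1)))*(-5) - 6 = (4*(-1)*(2 + 1 - 3))*(-5) - 6 = (4*(-1)*0)*(-5) - 6 = 0*(-5) - 6 = 0 - 6 = -6)
(L(78) - 1*(-21321)) + x(-97) = (-147 - 1*(-21321)) - 6 = (-147 + 21321) - 6 = 21174 - 6 = 21168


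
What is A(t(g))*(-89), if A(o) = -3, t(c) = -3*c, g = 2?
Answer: 267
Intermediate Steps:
A(t(g))*(-89) = -3*(-89) = 267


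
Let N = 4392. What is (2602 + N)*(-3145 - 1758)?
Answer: -34291582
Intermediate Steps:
(2602 + N)*(-3145 - 1758) = (2602 + 4392)*(-3145 - 1758) = 6994*(-4903) = -34291582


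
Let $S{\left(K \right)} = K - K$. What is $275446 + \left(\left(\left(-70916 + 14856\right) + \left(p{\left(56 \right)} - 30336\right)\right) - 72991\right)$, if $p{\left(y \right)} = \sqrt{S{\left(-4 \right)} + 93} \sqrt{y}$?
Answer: $116059 + 2 \sqrt{1302} \approx 1.1613 \cdot 10^{5}$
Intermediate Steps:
$S{\left(K \right)} = 0$
$p{\left(y \right)} = \sqrt{93} \sqrt{y}$ ($p{\left(y \right)} = \sqrt{0 + 93} \sqrt{y} = \sqrt{93} \sqrt{y}$)
$275446 + \left(\left(\left(-70916 + 14856\right) + \left(p{\left(56 \right)} - 30336\right)\right) - 72991\right) = 275446 + \left(\left(\left(-70916 + 14856\right) - \left(30336 - \sqrt{93} \sqrt{56}\right)\right) - 72991\right) = 275446 - \left(159387 - \sqrt{93} \cdot 2 \sqrt{14}\right) = 275446 - \left(159387 - 2 \sqrt{1302}\right) = 116059 + 2 \sqrt{1302}$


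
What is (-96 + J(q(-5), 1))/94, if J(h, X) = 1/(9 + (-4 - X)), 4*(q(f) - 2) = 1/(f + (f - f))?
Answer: -383/376 ≈ -1.0186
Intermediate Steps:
q(f) = 2 + 1/(4*f) (q(f) = 2 + 1/(4*(f + (f - f))) = 2 + 1/(4*(f + 0)) = 2 + 1/(4*f))
J(h, X) = 1/(5 - X)
(-96 + J(q(-5), 1))/94 = (-96 - 1/(-5 + 1))/94 = (-96 - 1/(-4))*(1/94) = (-96 - 1*(-¼))*(1/94) = (-96 + ¼)*(1/94) = -383/4*1/94 = -383/376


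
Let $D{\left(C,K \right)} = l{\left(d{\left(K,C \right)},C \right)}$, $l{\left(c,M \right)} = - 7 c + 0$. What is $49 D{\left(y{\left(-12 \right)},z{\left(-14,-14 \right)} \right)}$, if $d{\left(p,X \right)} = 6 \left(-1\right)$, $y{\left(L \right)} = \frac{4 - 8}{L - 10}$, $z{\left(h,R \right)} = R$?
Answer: $2058$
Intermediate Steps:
$y{\left(L \right)} = - \frac{4}{-10 + L}$
$d{\left(p,X \right)} = -6$
$l{\left(c,M \right)} = - 7 c$
$D{\left(C,K \right)} = 42$ ($D{\left(C,K \right)} = \left(-7\right) \left(-6\right) = 42$)
$49 D{\left(y{\left(-12 \right)},z{\left(-14,-14 \right)} \right)} = 49 \cdot 42 = 2058$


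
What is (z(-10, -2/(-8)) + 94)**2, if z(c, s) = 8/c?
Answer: 217156/25 ≈ 8686.2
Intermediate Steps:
(z(-10, -2/(-8)) + 94)**2 = (8/(-10) + 94)**2 = (8*(-1/10) + 94)**2 = (-4/5 + 94)**2 = (466/5)**2 = 217156/25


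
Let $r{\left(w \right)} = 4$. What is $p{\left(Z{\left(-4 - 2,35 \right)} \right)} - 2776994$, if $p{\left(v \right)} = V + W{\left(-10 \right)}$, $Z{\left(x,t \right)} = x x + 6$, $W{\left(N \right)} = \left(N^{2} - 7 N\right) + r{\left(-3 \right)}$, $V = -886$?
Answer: $-2777706$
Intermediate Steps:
$W{\left(N \right)} = 4 + N^{2} - 7 N$ ($W{\left(N \right)} = \left(N^{2} - 7 N\right) + 4 = 4 + N^{2} - 7 N$)
$Z{\left(x,t \right)} = 6 + x^{2}$ ($Z{\left(x,t \right)} = x^{2} + 6 = 6 + x^{2}$)
$p{\left(v \right)} = -712$ ($p{\left(v \right)} = -886 + \left(4 + \left(-10\right)^{2} - -70\right) = -886 + \left(4 + 100 + 70\right) = -886 + 174 = -712$)
$p{\left(Z{\left(-4 - 2,35 \right)} \right)} - 2776994 = -712 - 2776994 = -2777706$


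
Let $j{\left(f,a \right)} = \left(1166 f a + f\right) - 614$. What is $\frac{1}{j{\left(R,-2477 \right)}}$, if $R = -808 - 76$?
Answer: $\frac{1}{2553151390} \approx 3.9167 \cdot 10^{-10}$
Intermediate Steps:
$R = -884$ ($R = -808 - 76 = -884$)
$j{\left(f,a \right)} = -614 + f + 1166 a f$ ($j{\left(f,a \right)} = \left(1166 a f + f\right) - 614 = \left(f + 1166 a f\right) - 614 = -614 + f + 1166 a f$)
$\frac{1}{j{\left(R,-2477 \right)}} = \frac{1}{-614 - 884 + 1166 \left(-2477\right) \left(-884\right)} = \frac{1}{-614 - 884 + 2553152888} = \frac{1}{2553151390}$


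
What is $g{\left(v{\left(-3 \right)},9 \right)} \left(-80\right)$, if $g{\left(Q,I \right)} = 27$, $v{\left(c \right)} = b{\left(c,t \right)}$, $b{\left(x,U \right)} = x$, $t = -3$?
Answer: $-2160$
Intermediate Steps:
$v{\left(c \right)} = c$
$g{\left(v{\left(-3 \right)},9 \right)} \left(-80\right) = 27 \left(-80\right) = -2160$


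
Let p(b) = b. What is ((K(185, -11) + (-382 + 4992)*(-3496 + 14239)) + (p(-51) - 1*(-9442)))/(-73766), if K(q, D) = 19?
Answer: -24767320/36883 ≈ -671.51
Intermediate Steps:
((K(185, -11) + (-382 + 4992)*(-3496 + 14239)) + (p(-51) - 1*(-9442)))/(-73766) = ((19 + (-382 + 4992)*(-3496 + 14239)) + (-51 - 1*(-9442)))/(-73766) = ((19 + 4610*10743) + (-51 + 9442))*(-1/73766) = ((19 + 49525230) + 9391)*(-1/73766) = (49525249 + 9391)*(-1/73766) = 49534640*(-1/73766) = -24767320/36883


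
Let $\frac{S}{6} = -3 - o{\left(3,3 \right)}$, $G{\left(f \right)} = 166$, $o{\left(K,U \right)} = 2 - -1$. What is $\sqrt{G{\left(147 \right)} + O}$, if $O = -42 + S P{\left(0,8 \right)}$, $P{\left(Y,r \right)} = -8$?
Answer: $2 \sqrt{103} \approx 20.298$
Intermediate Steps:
$o{\left(K,U \right)} = 3$ ($o{\left(K,U \right)} = 2 + 1 = 3$)
$S = -36$ ($S = 6 \left(-3 - 3\right) = 6 \left(-6\right) = -36$)
$O = 246$ ($O = -42 - -288 = -42 + 288 = 246$)
$\sqrt{G{\left(147 \right)} + O} = \sqrt{166 + 246} = \sqrt{412} = 2 \sqrt{103}$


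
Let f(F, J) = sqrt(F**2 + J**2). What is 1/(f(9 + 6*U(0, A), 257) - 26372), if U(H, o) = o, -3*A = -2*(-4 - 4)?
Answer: -13186/347707903 - sqrt(66578)/695415806 ≈ -3.8294e-5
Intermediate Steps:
A = -16/3 (A = -(-2)*(-4 - 4)/3 = -(-2)*(-8)/3 = -1/3*16 = -16/3 ≈ -5.3333)
1/(f(9 + 6*U(0, A), 257) - 26372) = 1/(sqrt((9 + 6*(-16/3))**2 + 257**2) - 26372) = 1/(sqrt((9 - 32)**2 + 66049) - 26372) = 1/(sqrt((-23)**2 + 66049) - 26372) = 1/(sqrt(529 + 66049) - 26372) = 1/(sqrt(66578) - 26372) = 1/(-26372 + sqrt(66578))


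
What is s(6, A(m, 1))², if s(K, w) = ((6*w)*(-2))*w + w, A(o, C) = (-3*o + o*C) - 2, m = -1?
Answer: 0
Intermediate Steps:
A(o, C) = -2 - 3*o + C*o (A(o, C) = (-3*o + C*o) - 2 = -2 - 3*o + C*o)
s(K, w) = w - 12*w² (s(K, w) = (-12*w)*w + w = -12*w² + w = w - 12*w²)
s(6, A(m, 1))² = ((-2 - 3*(-1) + 1*(-1))*(1 - 12*(-2 - 3*(-1) + 1*(-1))))² = ((-2 + 3 - 1)*(1 - 12*(-2 + 3 - 1)))² = (0*(1 - 12*0))² = (0*(1 + 0))² = (0*1)² = 0² = 0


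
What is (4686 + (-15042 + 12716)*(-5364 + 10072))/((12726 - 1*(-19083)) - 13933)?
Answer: -5473061/8938 ≈ -612.34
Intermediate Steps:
(4686 + (-15042 + 12716)*(-5364 + 10072))/((12726 - 1*(-19083)) - 13933) = (4686 - 2326*4708)/((12726 + 19083) - 13933) = (4686 - 10950808)/(31809 - 13933) = -10946122/17876 = -10946122*1/17876 = -5473061/8938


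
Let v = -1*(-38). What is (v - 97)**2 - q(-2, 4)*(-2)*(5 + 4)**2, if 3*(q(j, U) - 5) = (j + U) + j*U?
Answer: 3967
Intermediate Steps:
q(j, U) = 5 + U/3 + j/3 + U*j/3 (q(j, U) = 5 + ((j + U) + j*U)/3 = 5 + ((U + j) + U*j)/3 = 5 + (U + j + U*j)/3 = 5 + (U/3 + j/3 + U*j/3) = 5 + U/3 + j/3 + U*j/3)
v = 38
(v - 97)**2 - q(-2, 4)*(-2)*(5 + 4)**2 = (38 - 97)**2 - (5 + (1/3)*4 + (1/3)*(-2) + (1/3)*4*(-2))*(-2)*(5 + 4)**2 = (-59)**2 - (5 + 4/3 - 2/3 - 8/3)*(-2)*9**2 = 3481 - 3*(-2)*81 = 3481 - (-6)*81 = 3481 - 1*(-486) = 3481 + 486 = 3967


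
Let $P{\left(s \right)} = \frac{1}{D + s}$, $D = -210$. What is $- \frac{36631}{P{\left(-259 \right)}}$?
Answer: $17179939$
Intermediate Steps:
$P{\left(s \right)} = \frac{1}{-210 + s}$
$- \frac{36631}{P{\left(-259 \right)}} = - \frac{36631}{\frac{1}{-210 - 259}} = - \frac{36631}{\frac{1}{-469}} = - \frac{36631}{- \frac{1}{469}} = \left(-36631\right) \left(-469\right) = 17179939$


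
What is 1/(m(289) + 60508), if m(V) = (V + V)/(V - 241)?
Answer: 24/1452481 ≈ 1.6523e-5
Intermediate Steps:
m(V) = 2*V/(-241 + V) (m(V) = (2*V)/(-241 + V) = 2*V/(-241 + V))
1/(m(289) + 60508) = 1/(2*289/(-241 + 289) + 60508) = 1/(2*289/48 + 60508) = 1/(2*289*(1/48) + 60508) = 1/(289/24 + 60508) = 1/(1452481/24) = 24/1452481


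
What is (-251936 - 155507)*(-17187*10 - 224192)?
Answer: 161372689466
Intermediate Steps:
(-251936 - 155507)*(-17187*10 - 224192) = -407443*(-171870 - 224192) = -407443*(-396062) = 161372689466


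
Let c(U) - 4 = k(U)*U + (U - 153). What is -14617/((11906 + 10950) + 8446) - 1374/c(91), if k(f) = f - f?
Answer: 448523/19314 ≈ 23.223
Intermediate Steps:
k(f) = 0
c(U) = -149 + U (c(U) = 4 + (0*U + (U - 153)) = 4 + (0 + (-153 + U)) = 4 + (-153 + U) = -149 + U)
-14617/((11906 + 10950) + 8446) - 1374/c(91) = -14617/((11906 + 10950) + 8446) - 1374/(-149 + 91) = -14617/(22856 + 8446) - 1374/(-58) = -14617/31302 - 1374*(-1/58) = -14617*1/31302 + 687/29 = -311/666 + 687/29 = 448523/19314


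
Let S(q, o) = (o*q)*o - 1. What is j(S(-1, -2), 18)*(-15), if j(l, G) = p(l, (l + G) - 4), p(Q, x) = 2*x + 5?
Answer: -345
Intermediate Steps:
S(q, o) = -1 + q*o² (S(q, o) = q*o² - 1 = -1 + q*o²)
p(Q, x) = 5 + 2*x
j(l, G) = -3 + 2*G + 2*l (j(l, G) = 5 + 2*((l + G) - 4) = 5 + 2*((G + l) - 4) = 5 + 2*(-4 + G + l) = 5 + (-8 + 2*G + 2*l) = -3 + 2*G + 2*l)
j(S(-1, -2), 18)*(-15) = (-3 + 2*18 + 2*(-1 - 1*(-2)²))*(-15) = (-3 + 36 + 2*(-1 - 1*4))*(-15) = (-3 + 36 + 2*(-1 - 4))*(-15) = (-3 + 36 + 2*(-5))*(-15) = (-3 + 36 - 10)*(-15) = 23*(-15) = -345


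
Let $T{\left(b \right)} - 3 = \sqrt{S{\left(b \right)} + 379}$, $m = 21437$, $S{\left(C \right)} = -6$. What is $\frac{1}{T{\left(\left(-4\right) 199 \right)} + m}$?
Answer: $\frac{21440}{459673227} - \frac{\sqrt{373}}{459673227} \approx 4.66 \cdot 10^{-5}$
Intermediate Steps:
$T{\left(b \right)} = 3 + \sqrt{373}$ ($T{\left(b \right)} = 3 + \sqrt{-6 + 379} = 3 + \sqrt{373}$)
$\frac{1}{T{\left(\left(-4\right) 199 \right)} + m} = \frac{1}{\left(3 + \sqrt{373}\right) + 21437} = \frac{1}{21440 + \sqrt{373}}$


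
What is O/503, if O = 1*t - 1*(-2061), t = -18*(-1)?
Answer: 2079/503 ≈ 4.1332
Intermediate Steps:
t = 18
O = 2079 (O = 1*18 - 1*(-2061) = 18 + 2061 = 2079)
O/503 = 2079/503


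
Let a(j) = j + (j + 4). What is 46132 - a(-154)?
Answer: 46436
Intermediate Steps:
a(j) = 4 + 2*j (a(j) = j + (4 + j) = 4 + 2*j)
46132 - a(-154) = 46132 - (4 + 2*(-154)) = 46132 - (4 - 308) = 46132 - 1*(-304) = 46132 + 304 = 46436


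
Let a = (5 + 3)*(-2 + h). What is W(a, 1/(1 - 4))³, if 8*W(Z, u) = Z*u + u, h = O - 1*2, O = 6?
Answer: -4913/13824 ≈ -0.35540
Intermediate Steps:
h = 4 (h = 6 - 1*2 = 6 - 2 = 4)
a = 16 (a = (5 + 3)*(-2 + 4) = 8*2 = 16)
W(Z, u) = u/8 + Z*u/8 (W(Z, u) = (Z*u + u)/8 = (u + Z*u)/8 = u/8 + Z*u/8)
W(a, 1/(1 - 4))³ = ((1 + 16)/(8*(1 - 4)))³ = ((⅛)*17/(-3))³ = ((⅛)*(-⅓)*17)³ = (-17/24)³ = -4913/13824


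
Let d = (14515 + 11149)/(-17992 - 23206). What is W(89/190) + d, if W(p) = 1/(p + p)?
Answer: 814857/1833311 ≈ 0.44447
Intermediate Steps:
W(p) = 1/(2*p)
d = -12832/20599 (d = 25664/(-41198) = 25664*(-1/41198) = -12832/20599 ≈ -0.62294)
W(89/190) + d = 1/(2*((89/190))) - 12832/20599 = 1/(2*((89*(1/190)))) - 12832/20599 = 1/(2*(89/190)) - 12832/20599 = (½)*(190/89) - 12832/20599 = 95/89 - 12832/20599 = 814857/1833311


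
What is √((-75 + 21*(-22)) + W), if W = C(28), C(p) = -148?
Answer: I*√685 ≈ 26.173*I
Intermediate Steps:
W = -148
√((-75 + 21*(-22)) + W) = √((-75 + 21*(-22)) - 148) = √((-75 - 462) - 148) = √(-537 - 148) = √(-685) = I*√685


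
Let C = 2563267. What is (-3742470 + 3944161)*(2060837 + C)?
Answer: 932640159864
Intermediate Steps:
(-3742470 + 3944161)*(2060837 + C) = (-3742470 + 3944161)*(2060837 + 2563267) = 201691*4624104 = 932640159864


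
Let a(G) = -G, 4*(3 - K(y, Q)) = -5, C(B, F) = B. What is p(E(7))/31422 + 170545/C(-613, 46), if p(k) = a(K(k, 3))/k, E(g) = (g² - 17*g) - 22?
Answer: -1972062305899/7088300448 ≈ -278.21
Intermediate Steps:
K(y, Q) = 17/4 (K(y, Q) = 3 - ¼*(-5) = 3 + 5/4 = 17/4)
E(g) = -22 + g² - 17*g
p(k) = -17/(4*k) (p(k) = (-1*17/4)/k = -17/(4*k))
p(E(7))/31422 + 170545/C(-613, 46) = -17/(4*(-22 + 7² - 17*7))/31422 + 170545/(-613) = -17/(4*(-22 + 49 - 119))*(1/31422) + 170545*(-1/613) = -17/4/(-92)*(1/31422) - 170545/613 = -17/4*(-1/92)*(1/31422) - 170545/613 = (17/368)*(1/31422) - 170545/613 = 17/11563296 - 170545/613 = -1972062305899/7088300448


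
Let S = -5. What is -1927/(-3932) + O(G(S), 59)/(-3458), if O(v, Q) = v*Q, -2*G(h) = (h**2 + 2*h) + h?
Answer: 3911753/6798428 ≈ 0.57539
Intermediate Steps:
G(h) = -3*h/2 - h**2/2 (G(h) = -((h**2 + 2*h) + h)/2 = -(h**2 + 3*h)/2 = -3*h/2 - h**2/2)
O(v, Q) = Q*v
-1927/(-3932) + O(G(S), 59)/(-3458) = -1927/(-3932) + (59*(-1/2*(-5)*(3 - 5)))/(-3458) = -1927*(-1/3932) + (59*(-1/2*(-5)*(-2)))*(-1/3458) = 1927/3932 + (59*(-5))*(-1/3458) = 1927/3932 - 295*(-1/3458) = 1927/3932 + 295/3458 = 3911753/6798428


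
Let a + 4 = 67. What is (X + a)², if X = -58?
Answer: 25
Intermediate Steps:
a = 63 (a = -4 + 67 = 63)
(X + a)² = (-58 + 63)² = 5² = 25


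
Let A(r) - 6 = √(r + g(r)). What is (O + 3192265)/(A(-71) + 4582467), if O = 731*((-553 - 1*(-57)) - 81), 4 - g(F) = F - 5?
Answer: 1385239/2291238 ≈ 0.60458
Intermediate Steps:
g(F) = 9 - F (g(F) = 4 - (F - 5) = 4 - (-5 + F) = 4 + (5 - F) = 9 - F)
A(r) = 9 (A(r) = 6 + √(r + (9 - r)) = 6 + √9 = 6 + 3 = 9)
O = -421787 (O = 731*((-553 + 57) - 81) = 731*(-496 - 81) = 731*(-577) = -421787)
(O + 3192265)/(A(-71) + 4582467) = (-421787 + 3192265)/(9 + 4582467) = 2770478/4582476 = 2770478*(1/4582476) = 1385239/2291238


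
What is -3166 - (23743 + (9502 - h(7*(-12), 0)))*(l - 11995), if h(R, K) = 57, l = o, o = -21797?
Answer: 1121485730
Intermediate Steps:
l = -21797
-3166 - (23743 + (9502 - h(7*(-12), 0)))*(l - 11995) = -3166 - (23743 + (9502 - 1*57))*(-21797 - 11995) = -3166 - (23743 + (9502 - 57))*(-33792) = -3166 - (23743 + 9445)*(-33792) = -3166 - 33188*(-33792) = -3166 - 1*(-1121488896) = -3166 + 1121488896 = 1121485730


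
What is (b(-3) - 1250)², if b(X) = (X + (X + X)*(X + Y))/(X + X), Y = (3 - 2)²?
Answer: 6265009/4 ≈ 1.5663e+6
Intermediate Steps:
Y = 1 (Y = 1² = 1)
b(X) = (X + 2*X*(1 + X))/(2*X) (b(X) = (X + (X + X)*(X + 1))/(X + X) = (X + (2*X)*(1 + X))/((2*X)) = (X + 2*X*(1 + X))*(1/(2*X)) = (X + 2*X*(1 + X))/(2*X))
(b(-3) - 1250)² = ((3/2 - 3) - 1250)² = (-3/2 - 1250)² = (-2503/2)² = 6265009/4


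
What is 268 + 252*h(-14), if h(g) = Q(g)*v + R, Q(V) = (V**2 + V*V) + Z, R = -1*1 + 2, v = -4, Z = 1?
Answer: -395624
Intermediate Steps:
R = 1 (R = -1 + 2 = 1)
Q(V) = 1 + 2*V**2 (Q(V) = (V**2 + V*V) + 1 = (V**2 + V**2) + 1 = 2*V**2 + 1 = 1 + 2*V**2)
h(g) = -3 - 8*g**2 (h(g) = (1 + 2*g**2)*(-4) + 1 = (-4 - 8*g**2) + 1 = -3 - 8*g**2)
268 + 252*h(-14) = 268 + 252*(-3 - 8*(-14)**2) = 268 + 252*(-3 - 8*196) = 268 + 252*(-3 - 1568) = 268 + 252*(-1571) = 268 - 395892 = -395624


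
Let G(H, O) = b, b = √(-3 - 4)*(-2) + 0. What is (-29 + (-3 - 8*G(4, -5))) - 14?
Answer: -46 + 16*I*√7 ≈ -46.0 + 42.332*I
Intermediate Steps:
b = -2*I*√7 (b = √(-7)*(-2) + 0 = (I*√7)*(-2) + 0 = -2*I*√7 + 0 = -2*I*√7 ≈ -5.2915*I)
G(H, O) = -2*I*√7
(-29 + (-3 - 8*G(4, -5))) - 14 = (-29 + (-3 - (-16)*I*√7)) - 14 = (-29 + (-3 + 16*I*√7)) - 14 = (-32 + 16*I*√7) - 14 = -46 + 16*I*√7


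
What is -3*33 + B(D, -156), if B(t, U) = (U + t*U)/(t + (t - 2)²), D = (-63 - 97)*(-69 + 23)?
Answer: -1340438298/13536881 ≈ -99.021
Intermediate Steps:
D = 7360 (D = -160*(-46) = 7360)
B(t, U) = (U + U*t)/(t + (-2 + t)²)
-3*33 + B(D, -156) = -3*33 - 156*(1 + 7360)/(7360 + (-2 + 7360)²) = -99 - 156*7361/(7360 + 7358²) = -99 - 156*7361/(7360 + 54140164) = -99 - 156*7361/54147524 = -99 - 156*1/54147524*7361 = -99 - 287079/13536881 = -1340438298/13536881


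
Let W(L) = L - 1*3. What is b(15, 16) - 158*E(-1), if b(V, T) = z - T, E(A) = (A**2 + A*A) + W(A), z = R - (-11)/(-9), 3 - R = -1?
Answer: 2725/9 ≈ 302.78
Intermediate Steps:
W(L) = -3 + L (W(L) = L - 3 = -3 + L)
R = 4 (R = 3 - 1*(-1) = 3 + 1 = 4)
z = 25/9 (z = 4 - (-11)/(-9) = 4 - (-11)*(-1)/9 = 4 - 1*11/9 = 4 - 11/9 = 25/9 ≈ 2.7778)
E(A) = -3 + A + 2*A**2 (E(A) = (A**2 + A*A) + (-3 + A) = (A**2 + A**2) + (-3 + A) = 2*A**2 + (-3 + A) = -3 + A + 2*A**2)
b(V, T) = 25/9 - T
b(15, 16) - 158*E(-1) = (25/9 - 1*16) - 158*(-3 - 1 + 2*(-1)**2) = (25/9 - 16) - 158*(-3 - 1 + 2*1) = -119/9 - 158*(-3 - 1 + 2) = -119/9 - 158*(-2) = -119/9 + 316 = 2725/9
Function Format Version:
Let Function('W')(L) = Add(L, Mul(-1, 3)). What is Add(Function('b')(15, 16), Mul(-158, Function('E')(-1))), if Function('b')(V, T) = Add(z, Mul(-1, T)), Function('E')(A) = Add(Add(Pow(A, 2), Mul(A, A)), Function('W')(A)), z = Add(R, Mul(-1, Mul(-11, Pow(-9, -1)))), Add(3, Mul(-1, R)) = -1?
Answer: Rational(2725, 9) ≈ 302.78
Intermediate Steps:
Function('W')(L) = Add(-3, L) (Function('W')(L) = Add(L, -3) = Add(-3, L))
R = 4 (R = Add(3, Mul(-1, -1)) = Add(3, 1) = 4)
z = Rational(25, 9) (z = Add(4, Mul(-1, Mul(-11, Pow(-9, -1)))) = Add(4, Mul(-1, Mul(-11, Rational(-1, 9)))) = Add(4, Mul(-1, Rational(11, 9))) = Add(4, Rational(-11, 9)) = Rational(25, 9) ≈ 2.7778)
Function('E')(A) = Add(-3, A, Mul(2, Pow(A, 2))) (Function('E')(A) = Add(Add(Pow(A, 2), Mul(A, A)), Add(-3, A)) = Add(Add(Pow(A, 2), Pow(A, 2)), Add(-3, A)) = Add(Mul(2, Pow(A, 2)), Add(-3, A)) = Add(-3, A, Mul(2, Pow(A, 2))))
Function('b')(V, T) = Add(Rational(25, 9), Mul(-1, T))
Add(Function('b')(15, 16), Mul(-158, Function('E')(-1))) = Add(Add(Rational(25, 9), Mul(-1, 16)), Mul(-158, Add(-3, -1, Mul(2, Pow(-1, 2))))) = Add(Add(Rational(25, 9), -16), Mul(-158, Add(-3, -1, Mul(2, 1)))) = Add(Rational(-119, 9), Mul(-158, Add(-3, -1, 2))) = Add(Rational(-119, 9), Mul(-158, -2)) = Add(Rational(-119, 9), 316) = Rational(2725, 9)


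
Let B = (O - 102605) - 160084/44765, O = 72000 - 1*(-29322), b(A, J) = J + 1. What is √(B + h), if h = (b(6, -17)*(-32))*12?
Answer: √9733817138465/44765 ≈ 69.695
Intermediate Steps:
b(A, J) = 1 + J
h = 6144 (h = ((1 - 17)*(-32))*12 = -16*(-32)*12 = 512*12 = 6144)
O = 101322 (O = 72000 + 29322 = 101322)
B = -57593579/44765 (B = (101322 - 102605) - 160084/44765 = -1283 - 160084*1/44765 = -1283 - 160084/44765 = -57593579/44765 ≈ -1286.6)
√(B + h) = √(-57593579/44765 + 6144) = √(217442581/44765) = √9733817138465/44765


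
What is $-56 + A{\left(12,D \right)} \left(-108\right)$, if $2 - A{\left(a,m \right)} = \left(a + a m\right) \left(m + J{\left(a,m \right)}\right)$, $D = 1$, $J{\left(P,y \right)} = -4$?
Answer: $-8048$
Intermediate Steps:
$A{\left(a,m \right)} = 2 - \left(-4 + m\right) \left(a + a m\right)$ ($A{\left(a,m \right)} = 2 - \left(a + a m\right) \left(m - 4\right) = 2 - \left(a + a m\right) \left(-4 + m\right) = 2 - \left(-4 + m\right) \left(a + a m\right)$)
$-56 + A{\left(12,D \right)} \left(-108\right) = -56 + \left(2 + 4 \cdot 12 - 12 \cdot 1^{2} + 3 \cdot 12 \cdot 1\right) \left(-108\right) = -56 + \left(2 + 48 - 12 \cdot 1 + 36\right) \left(-108\right) = -56 + \left(2 + 48 - 12 + 36\right) \left(-108\right) = -56 + 74 \left(-108\right) = -56 - 7992 = -8048$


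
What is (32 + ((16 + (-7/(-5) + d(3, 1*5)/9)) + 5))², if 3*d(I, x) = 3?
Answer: 6017209/2025 ≈ 2971.5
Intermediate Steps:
d(I, x) = 1 (d(I, x) = (⅓)*3 = 1)
(32 + ((16 + (-7/(-5) + d(3, 1*5)/9)) + 5))² = (32 + ((16 + (-7/(-5) + 1/9)) + 5))² = (32 + ((16 + (-7*(-⅕) + 1*(⅑))) + 5))² = (32 + ((16 + (7/5 + ⅑)) + 5))² = (32 + ((16 + 68/45) + 5))² = (32 + (788/45 + 5))² = (32 + 1013/45)² = (2453/45)² = 6017209/2025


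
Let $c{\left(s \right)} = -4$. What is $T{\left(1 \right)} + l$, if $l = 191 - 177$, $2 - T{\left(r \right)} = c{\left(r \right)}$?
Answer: $20$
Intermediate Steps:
$T{\left(r \right)} = 6$ ($T{\left(r \right)} = 2 - -4 = 2 + 4 = 6$)
$l = 14$ ($l = 191 - 177 = 14$)
$T{\left(1 \right)} + l = 6 + 14 = 20$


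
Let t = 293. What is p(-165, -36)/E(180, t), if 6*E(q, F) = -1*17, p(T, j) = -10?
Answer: 60/17 ≈ 3.5294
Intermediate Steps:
E(q, F) = -17/6 (E(q, F) = (-1*17)/6 = (1/6)*(-17) = -17/6)
p(-165, -36)/E(180, t) = -10/(-17/6) = -10*(-6/17) = 60/17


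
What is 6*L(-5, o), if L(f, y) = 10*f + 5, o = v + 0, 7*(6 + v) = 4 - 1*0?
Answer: -270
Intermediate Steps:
v = -38/7 (v = -6 + (4 - 1*0)/7 = -6 + (4 + 0)/7 = -6 + (1/7)*4 = -6 + 4/7 = -38/7 ≈ -5.4286)
o = -38/7 (o = -38/7 + 0 = -38/7 ≈ -5.4286)
L(f, y) = 5 + 10*f
6*L(-5, o) = 6*(5 + 10*(-5)) = 6*(5 - 50) = 6*(-45) = -270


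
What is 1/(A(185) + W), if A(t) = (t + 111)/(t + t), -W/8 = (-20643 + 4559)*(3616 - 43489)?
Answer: -5/25652693276 ≈ -1.9491e-10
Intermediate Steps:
W = -5130538656 (W = -8*(-20643 + 4559)*(3616 - 43489) = -(-128672)*(-39873) = -8*641317332 = -5130538656)
A(t) = (111 + t)/(2*t) (A(t) = (111 + t)/((2*t)) = (111 + t)*(1/(2*t)) = (111 + t)/(2*t))
1/(A(185) + W) = 1/((½)*(111 + 185)/185 - 5130538656) = 1/((½)*(1/185)*296 - 5130538656) = 1/(⅘ - 5130538656) = 1/(-25652693276/5) = -5/25652693276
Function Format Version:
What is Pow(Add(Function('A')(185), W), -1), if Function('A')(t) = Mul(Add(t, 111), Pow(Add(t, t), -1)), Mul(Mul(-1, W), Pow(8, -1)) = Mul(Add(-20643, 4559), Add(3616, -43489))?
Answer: Rational(-5, 25652693276) ≈ -1.9491e-10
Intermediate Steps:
W = -5130538656 (W = Mul(-8, Mul(Add(-20643, 4559), Add(3616, -43489))) = Mul(-8, Mul(-16084, -39873)) = Mul(-8, 641317332) = -5130538656)
Function('A')(t) = Mul(Rational(1, 2), Pow(t, -1), Add(111, t)) (Function('A')(t) = Mul(Add(111, t), Pow(Mul(2, t), -1)) = Mul(Add(111, t), Mul(Rational(1, 2), Pow(t, -1))) = Mul(Rational(1, 2), Pow(t, -1), Add(111, t)))
Pow(Add(Function('A')(185), W), -1) = Pow(Add(Mul(Rational(1, 2), Pow(185, -1), Add(111, 185)), -5130538656), -1) = Pow(Add(Mul(Rational(1, 2), Rational(1, 185), 296), -5130538656), -1) = Pow(Add(Rational(4, 5), -5130538656), -1) = Pow(Rational(-25652693276, 5), -1) = Rational(-5, 25652693276)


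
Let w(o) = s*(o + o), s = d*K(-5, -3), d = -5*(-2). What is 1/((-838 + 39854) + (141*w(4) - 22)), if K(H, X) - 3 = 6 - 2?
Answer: 1/117954 ≈ 8.4779e-6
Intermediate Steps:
K(H, X) = 7 (K(H, X) = 3 + (6 - 2) = 3 + 4 = 7)
d = 10
s = 70 (s = 10*7 = 70)
w(o) = 140*o (w(o) = 70*(o + o) = 70*(2*o) = 140*o)
1/((-838 + 39854) + (141*w(4) - 22)) = 1/((-838 + 39854) + (141*(140*4) - 22)) = 1/(39016 + (141*560 - 22)) = 1/(39016 + (78960 - 22)) = 1/(39016 + 78938) = 1/117954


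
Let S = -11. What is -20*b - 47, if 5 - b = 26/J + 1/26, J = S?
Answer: -27671/143 ≈ -193.50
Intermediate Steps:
J = -11
b = 2095/286 (b = 5 - (26/(-11) + 1/26) = 5 - (26*(-1/11) + 1*(1/26)) = 5 - (-26/11 + 1/26) = 5 - 1*(-665/286) = 5 + 665/286 = 2095/286 ≈ 7.3252)
-20*b - 47 = -20*2095/286 - 47 = -20950/143 - 47 = -27671/143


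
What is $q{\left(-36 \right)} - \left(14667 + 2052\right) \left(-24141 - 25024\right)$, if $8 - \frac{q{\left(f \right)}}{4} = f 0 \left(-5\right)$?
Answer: $821989667$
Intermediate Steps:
$q{\left(f \right)} = 32$ ($q{\left(f \right)} = 32 - 4 f 0 \left(-5\right) = 32 - 4 \cdot 0 \left(-5\right) = 32 - 0 = 32 + 0 = 32$)
$q{\left(-36 \right)} - \left(14667 + 2052\right) \left(-24141 - 25024\right) = 32 - \left(14667 + 2052\right) \left(-24141 - 25024\right) = 32 - 16719 \left(-49165\right) = 32 - -821989635 = 32 + 821989635 = 821989667$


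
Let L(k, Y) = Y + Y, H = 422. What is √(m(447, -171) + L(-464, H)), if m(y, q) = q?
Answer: √673 ≈ 25.942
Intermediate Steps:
L(k, Y) = 2*Y
√(m(447, -171) + L(-464, H)) = √(-171 + 2*422) = √(-171 + 844) = √673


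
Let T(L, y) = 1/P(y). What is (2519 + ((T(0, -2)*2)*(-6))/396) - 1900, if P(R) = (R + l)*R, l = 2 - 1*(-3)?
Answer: 122563/198 ≈ 619.00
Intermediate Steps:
l = 5 (l = 2 + 3 = 5)
P(R) = R*(5 + R) (P(R) = (R + 5)*R = (5 + R)*R = R*(5 + R))
T(L, y) = 1/(y*(5 + y))
(2519 + ((T(0, -2)*2)*(-6))/396) - 1900 = (2519 + (((1/((-2)*(5 - 2)))*2)*(-6))/396) - 1900 = (2519 + ((-½/3*2)*(-6))*(1/396)) - 1900 = (2519 + ((-½*⅓*2)*(-6))*(1/396)) - 1900 = (2519 + (-⅙*2*(-6))*(1/396)) - 1900 = (2519 - ⅓*(-6)*(1/396)) - 1900 = (2519 + 2*(1/396)) - 1900 = (2519 + 1/198) - 1900 = 498763/198 - 1900 = 122563/198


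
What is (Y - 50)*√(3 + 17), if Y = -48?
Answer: -196*√5 ≈ -438.27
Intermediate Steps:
(Y - 50)*√(3 + 17) = (-48 - 50)*√(3 + 17) = -196*√5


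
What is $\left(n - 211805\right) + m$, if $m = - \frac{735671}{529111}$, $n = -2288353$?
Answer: $- \frac{1322861835209}{529111} \approx -2.5002 \cdot 10^{6}$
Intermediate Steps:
$m = - \frac{735671}{529111}$ ($m = \left(-735671\right) \frac{1}{529111} = - \frac{735671}{529111} \approx -1.3904$)
$\left(n - 211805\right) + m = \left(-2288353 - 211805\right) - \frac{735671}{529111} = -2500158 - \frac{735671}{529111} = - \frac{1322861835209}{529111}$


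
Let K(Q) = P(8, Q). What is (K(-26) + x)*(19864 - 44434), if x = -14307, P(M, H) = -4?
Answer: 351621270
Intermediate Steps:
K(Q) = -4
(K(-26) + x)*(19864 - 44434) = (-4 - 14307)*(19864 - 44434) = -14311*(-24570) = 351621270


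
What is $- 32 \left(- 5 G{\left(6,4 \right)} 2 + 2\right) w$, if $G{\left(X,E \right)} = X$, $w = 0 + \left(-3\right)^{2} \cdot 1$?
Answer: $16704$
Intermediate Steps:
$w = 9$ ($w = 0 + 9 \cdot 1 = 0 + 9 = 9$)
$- 32 \left(- 5 G{\left(6,4 \right)} 2 + 2\right) w = - 32 \left(\left(-5\right) 6 \cdot 2 + 2\right) 9 = - 32 \left(\left(-30\right) 2 + 2\right) 9 = - 32 \left(-60 + 2\right) 9 = - 32 \left(-58\right) 9 = - \left(-1856\right) 9 = \left(-1\right) \left(-16704\right) = 16704$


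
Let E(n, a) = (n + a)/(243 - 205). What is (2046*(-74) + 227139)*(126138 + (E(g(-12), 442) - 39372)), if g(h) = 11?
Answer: 249740782335/38 ≈ 6.5721e+9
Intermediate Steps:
E(n, a) = a/38 + n/38 (E(n, a) = (a + n)/38 = (a + n)*(1/38) = a/38 + n/38)
(2046*(-74) + 227139)*(126138 + (E(g(-12), 442) - 39372)) = (2046*(-74) + 227139)*(126138 + (((1/38)*442 + (1/38)*11) - 39372)) = (-151404 + 227139)*(126138 + ((221/19 + 11/38) - 39372)) = 75735*(126138 + (453/38 - 39372)) = 75735*(126138 - 1495683/38) = 75735*(3297561/38) = 249740782335/38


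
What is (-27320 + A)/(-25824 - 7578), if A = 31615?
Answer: -4295/33402 ≈ -0.12859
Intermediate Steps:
(-27320 + A)/(-25824 - 7578) = (-27320 + 31615)/(-25824 - 7578) = 4295/(-33402) = 4295*(-1/33402) = -4295/33402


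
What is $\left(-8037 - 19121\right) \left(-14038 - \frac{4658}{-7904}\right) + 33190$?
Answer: $\frac{753372109853}{1976} \approx 3.8126 \cdot 10^{8}$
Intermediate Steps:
$\left(-8037 - 19121\right) \left(-14038 - \frac{4658}{-7904}\right) + 33190 = - 27158 \left(-14038 - - \frac{2329}{3952}\right) + 33190 = - 27158 \left(-14038 + \frac{2329}{3952}\right) + 33190 = \left(-27158\right) \left(- \frac{55475847}{3952}\right) + 33190 = \frac{753306526413}{1976} + 33190 = \frac{753372109853}{1976}$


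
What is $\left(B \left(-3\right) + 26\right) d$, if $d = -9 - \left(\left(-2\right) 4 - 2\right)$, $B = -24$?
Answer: $98$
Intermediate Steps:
$d = 1$ ($d = -9 - \left(-8 - 2\right) = -9 - -10 = -9 + 10 = 1$)
$\left(B \left(-3\right) + 26\right) d = \left(\left(-24\right) \left(-3\right) + 26\right) 1 = \left(72 + 26\right) 1 = 98 \cdot 1 = 98$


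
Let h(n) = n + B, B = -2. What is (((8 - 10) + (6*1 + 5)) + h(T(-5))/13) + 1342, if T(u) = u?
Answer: 17556/13 ≈ 1350.5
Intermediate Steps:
h(n) = -2 + n (h(n) = n - 2 = -2 + n)
(((8 - 10) + (6*1 + 5)) + h(T(-5))/13) + 1342 = (((8 - 10) + (6*1 + 5)) + (-2 - 5)/13) + 1342 = ((-2 + (6 + 5)) + (1/13)*(-7)) + 1342 = ((-2 + 11) - 7/13) + 1342 = (9 - 7/13) + 1342 = 110/13 + 1342 = 17556/13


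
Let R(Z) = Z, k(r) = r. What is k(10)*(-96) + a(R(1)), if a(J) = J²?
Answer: -959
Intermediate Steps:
k(10)*(-96) + a(R(1)) = 10*(-96) + 1² = -960 + 1 = -959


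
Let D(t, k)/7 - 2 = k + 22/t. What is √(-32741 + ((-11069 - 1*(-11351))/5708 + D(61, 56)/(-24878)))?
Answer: 3*I*√348170087041227007382/309365038 ≈ 180.94*I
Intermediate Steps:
D(t, k) = 14 + 7*k + 154/t (D(t, k) = 14 + 7*(k + 22/t) = 14 + (7*k + 154/t) = 14 + 7*k + 154/t)
√(-32741 + ((-11069 - 1*(-11351))/5708 + D(61, 56)/(-24878))) = √(-32741 + ((-11069 - 1*(-11351))/5708 + (14 + 7*56 + 154/61)/(-24878))) = √(-32741 + ((-11069 + 11351)*(1/5708) + (14 + 392 + 154*(1/61))*(-1/24878))) = √(-32741 + (282*(1/5708) + (14 + 392 + 154/61)*(-1/24878))) = √(-32741 + (141/2854 + (24920/61)*(-1/24878))) = √(-32741 + (141/2854 - 1780/108397)) = √(-32741 + 10203857/309365038) = √(-10128910505301/309365038) = 3*I*√348170087041227007382/309365038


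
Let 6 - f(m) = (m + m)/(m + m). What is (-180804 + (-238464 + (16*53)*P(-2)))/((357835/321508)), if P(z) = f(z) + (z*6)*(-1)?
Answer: -130163156816/357835 ≈ -3.6375e+5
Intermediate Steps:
f(m) = 5 (f(m) = 6 - (m + m)/(m + m) = 6 - 2*m/(2*m) = 6 - 2*m*1/(2*m) = 6 - 1*1 = 6 - 1 = 5)
P(z) = 5 - 6*z (P(z) = 5 + (z*6)*(-1) = 5 + (6*z)*(-1) = 5 - 6*z)
(-180804 + (-238464 + (16*53)*P(-2)))/((357835/321508)) = (-180804 + (-238464 + (16*53)*(5 - 6*(-2))))/((357835/321508)) = (-180804 + (-238464 + 848*(5 + 12)))/((357835*(1/321508))) = (-180804 + (-238464 + 848*17))/(357835/321508) = (-180804 + (-238464 + 14416))*(321508/357835) = (-180804 - 224048)*(321508/357835) = -404852*321508/357835 = -130163156816/357835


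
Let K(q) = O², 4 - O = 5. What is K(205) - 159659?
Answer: -159658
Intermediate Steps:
O = -1 (O = 4 - 1*5 = 4 - 5 = -1)
K(q) = 1 (K(q) = (-1)² = 1)
K(205) - 159659 = 1 - 159659 = -159658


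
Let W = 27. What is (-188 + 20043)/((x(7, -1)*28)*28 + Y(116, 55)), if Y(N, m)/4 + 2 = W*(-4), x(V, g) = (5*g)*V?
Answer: -3971/5576 ≈ -0.71216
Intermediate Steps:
x(V, g) = 5*V*g
Y(N, m) = -440 (Y(N, m) = -8 + 4*(27*(-4)) = -8 + 4*(-108) = -8 - 432 = -440)
(-188 + 20043)/((x(7, -1)*28)*28 + Y(116, 55)) = (-188 + 20043)/(((5*7*(-1))*28)*28 - 440) = 19855/(-35*28*28 - 440) = 19855/(-980*28 - 440) = 19855/(-27440 - 440) = 19855/(-27880) = 19855*(-1/27880) = -3971/5576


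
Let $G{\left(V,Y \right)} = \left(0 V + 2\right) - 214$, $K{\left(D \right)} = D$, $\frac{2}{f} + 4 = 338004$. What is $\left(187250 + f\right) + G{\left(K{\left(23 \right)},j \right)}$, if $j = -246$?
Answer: $\frac{31609422001}{169000} \approx 1.8704 \cdot 10^{5}$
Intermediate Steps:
$f = \frac{1}{169000}$ ($f = \frac{2}{-4 + 338004} = \frac{2}{338000} = 2 \cdot \frac{1}{338000} = \frac{1}{169000} \approx 5.9172 \cdot 10^{-6}$)
$G{\left(V,Y \right)} = -212$ ($G{\left(V,Y \right)} = \left(0 + 2\right) - 214 = 2 - 214 = -212$)
$\left(187250 + f\right) + G{\left(K{\left(23 \right)},j \right)} = \left(187250 + \frac{1}{169000}\right) - 212 = \frac{31645250001}{169000} - 212 = \frac{31609422001}{169000}$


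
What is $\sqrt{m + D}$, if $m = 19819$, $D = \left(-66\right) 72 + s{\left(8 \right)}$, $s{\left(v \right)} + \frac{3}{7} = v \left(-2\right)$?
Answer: $\frac{3 \sqrt{81942}}{7} \approx 122.68$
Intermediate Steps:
$s{\left(v \right)} = - \frac{3}{7} - 2 v$ ($s{\left(v \right)} = - \frac{3}{7} + v \left(-2\right) = - \frac{3}{7} - 2 v$)
$D = - \frac{33379}{7}$ ($D = \left(-66\right) 72 - \frac{115}{7} = -4752 - \frac{115}{7} = - \frac{33379}{7} \approx -4768.4$)
$\sqrt{m + D} = \sqrt{19819 - \frac{33379}{7}} = \sqrt{\frac{105354}{7}} = \frac{3 \sqrt{81942}}{7}$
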